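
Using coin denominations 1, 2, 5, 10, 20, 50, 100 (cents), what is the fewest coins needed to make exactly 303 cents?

5

303 − 3×100→3 − 1×2→1 − 1×1→0
Total coins = 3 + 1 + 1 = 5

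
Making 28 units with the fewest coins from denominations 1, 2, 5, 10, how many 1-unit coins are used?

1

28 = 2×10 + 1×5 + 1×2 + 1×1
Count of 1: 1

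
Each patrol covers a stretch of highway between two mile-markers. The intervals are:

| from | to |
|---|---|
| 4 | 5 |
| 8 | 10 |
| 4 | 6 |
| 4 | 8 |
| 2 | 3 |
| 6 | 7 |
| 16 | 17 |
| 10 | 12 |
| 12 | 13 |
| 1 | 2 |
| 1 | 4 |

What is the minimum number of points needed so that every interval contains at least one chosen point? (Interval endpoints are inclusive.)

Sorted: [1,2] [2,3] [1,4] [4,5] [4,6] [6,7] [4,8] [8,10] [10,12] [12,13] [16,17]
{[1,2],[2,3],[1,4]} hit by 2; {[4,5],[4,6]} hit by 5; {[6,7],[4,8]} hit by 7; {[8,10],[10,12]} hit by 10; {[12,13]} hit by 13; {[16,17]} hit by 17.
Points: 2, 5, 7, 10, 13, 17 (6 total).

6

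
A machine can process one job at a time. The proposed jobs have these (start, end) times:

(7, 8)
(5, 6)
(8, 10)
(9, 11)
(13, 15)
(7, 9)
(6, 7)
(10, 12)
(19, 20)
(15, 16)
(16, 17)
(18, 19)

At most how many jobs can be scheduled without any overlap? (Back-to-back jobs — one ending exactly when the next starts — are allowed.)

10

Greedy by earliest finish: after sorting by end time, pick each interval compatible with the last pick.
Sorted by end: (5,6)  (6,7)  (7,8)  (7,9)  (8,10)  (9,11)  (10,12)  (13,15)  (15,16)  (16,17)  (18,19)  (19,20)
take (5,6); take (6,7); take (7,8); take (8,10); take (10,12); take (13,15); take (15,16); take (16,17); take (18,19); take (19,20).
Selected 10 jobs.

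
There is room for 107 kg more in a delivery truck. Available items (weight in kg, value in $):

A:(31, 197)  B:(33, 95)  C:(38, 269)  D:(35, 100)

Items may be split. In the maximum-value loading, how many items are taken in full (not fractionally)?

3

Sort by value per unit weight and fill in that order.
Order: C (269/38=7.08) > A (197/31=6.35) > B (95/33=2.88) > D (100/35=2.86)
Fill: take C (38 @ 269) → take A (31 @ 197) → take B (33 @ 95) → take 5/35 of D → 14.29; 107/107 used.
3 item(s) taken whole; one partial (take 5/35 of D).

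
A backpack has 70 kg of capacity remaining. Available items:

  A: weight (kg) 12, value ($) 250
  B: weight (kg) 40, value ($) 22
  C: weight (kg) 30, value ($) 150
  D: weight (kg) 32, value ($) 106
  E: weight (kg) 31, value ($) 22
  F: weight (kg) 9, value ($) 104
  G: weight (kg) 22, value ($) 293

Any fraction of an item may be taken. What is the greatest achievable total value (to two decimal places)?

782.00

Greedy by value/weight ratio, highest first.
Ratios (sorted): A 20.83, G 13.32, F 11.56, C 5.00, D 3.31, E 0.71, B 0.55
take A (12 @ 250); take G (22 @ 293); take F (9 @ 104); take 27/30 of C → 135.00. Capacity used 70/70.
Total value = 782.00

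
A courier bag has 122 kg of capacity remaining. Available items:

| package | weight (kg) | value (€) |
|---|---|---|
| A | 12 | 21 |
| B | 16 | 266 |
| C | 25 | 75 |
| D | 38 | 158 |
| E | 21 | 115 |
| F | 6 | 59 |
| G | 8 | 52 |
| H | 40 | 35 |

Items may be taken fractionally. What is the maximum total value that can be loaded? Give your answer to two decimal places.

Ratios (sorted): B 16.62, F 9.83, G 6.50, E 5.48, D 4.16, C 3.00, A 1.75, H 0.88
take B (16 @ 266); take F (6 @ 59); take G (8 @ 52); take E (21 @ 115); take D (38 @ 158); take C (25 @ 75); take 8/12 of A → 14.00. Capacity used 122/122.
Total value = 739.00

739.00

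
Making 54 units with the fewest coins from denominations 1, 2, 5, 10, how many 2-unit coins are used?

Use the largest denomination that fits, subtract, and repeat.
54 = 5×10 + 2×2
Count of 2: 2

2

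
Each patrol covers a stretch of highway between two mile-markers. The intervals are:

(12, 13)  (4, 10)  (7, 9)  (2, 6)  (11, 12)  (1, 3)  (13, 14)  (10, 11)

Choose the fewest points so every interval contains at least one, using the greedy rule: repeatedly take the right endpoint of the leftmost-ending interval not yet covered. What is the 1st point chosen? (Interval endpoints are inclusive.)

3

Sort by right endpoint; whenever an interval is uncovered, place a point at its right end.
By right end: [1,3]  [2,6]  [7,9]  [4,10]  [10,11]  [11,12]  [12,13]  [13,14]
[1,3] uncovered → point at 3; [7,9] uncovered → point at 9; [10,11] uncovered → point at 11; [12,13] uncovered → point at 13.
Points: 3, 9, 11, 13 (4 total).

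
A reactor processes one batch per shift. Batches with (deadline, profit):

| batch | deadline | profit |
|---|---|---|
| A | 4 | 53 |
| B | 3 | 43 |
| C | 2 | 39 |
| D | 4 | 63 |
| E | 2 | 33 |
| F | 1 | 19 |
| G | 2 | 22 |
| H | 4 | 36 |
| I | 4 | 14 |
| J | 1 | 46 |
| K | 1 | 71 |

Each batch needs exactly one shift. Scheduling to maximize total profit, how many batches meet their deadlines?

By profit: K(d1,71), D(d4,63), A(d4,53), J(d1,46), B(d3,43), C(d2,39), H(d4,36), E(d2,33), G(d2,22), F(d1,19), I(d4,14)
K→slot 1; D→slot 4; A→slot 3; J skipped; B→slot 2; C skipped; H skipped; E skipped; G skipped; F skipped; I skipped.
4 of 11 scheduled.

4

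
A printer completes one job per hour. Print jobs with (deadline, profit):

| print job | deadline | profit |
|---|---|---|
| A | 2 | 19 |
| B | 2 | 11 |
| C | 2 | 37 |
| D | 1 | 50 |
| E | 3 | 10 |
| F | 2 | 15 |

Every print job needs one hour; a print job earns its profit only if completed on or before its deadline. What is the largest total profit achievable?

Sort by profit descending; place each in the latest free slot ≤ its deadline.
By profit: D(d1,50), C(d2,37), A(d2,19), F(d2,15), B(d2,11), E(d3,10)
D→slot 1; C→slot 2; A skipped; F skipped; B skipped; E→slot 3.
Profit = 50 + 37 + 10 = 97

97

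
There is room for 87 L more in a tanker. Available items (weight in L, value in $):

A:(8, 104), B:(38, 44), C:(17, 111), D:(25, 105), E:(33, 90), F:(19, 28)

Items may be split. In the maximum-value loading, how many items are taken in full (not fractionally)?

4

Ratios (sorted): A 13.00, C 6.53, D 4.20, E 2.73, F 1.47, B 1.16
take A (8 @ 104); take C (17 @ 111); take D (25 @ 105); take E (33 @ 90); take 4/19 of F → 5.89. Capacity used 87/87.
4 item(s) taken whole; one partial (take 4/19 of F).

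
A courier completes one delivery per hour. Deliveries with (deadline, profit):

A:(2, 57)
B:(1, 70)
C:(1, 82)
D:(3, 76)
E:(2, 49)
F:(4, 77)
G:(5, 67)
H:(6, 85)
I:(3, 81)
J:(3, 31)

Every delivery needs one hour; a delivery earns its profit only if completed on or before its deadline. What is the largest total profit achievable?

Take jobs in profit order; each goes to the latest open slot no later than its deadline.
By profit: H(d6,85), C(d1,82), I(d3,81), F(d4,77), D(d3,76), B(d1,70), G(d5,67), A(d2,57), E(d2,49), J(d3,31)
H→slot 6; C→slot 1; I→slot 3; F→slot 4; D→slot 2; B skipped; G→slot 5; A skipped; E skipped; J skipped.
Profit = 82 + 76 + 81 + 77 + 67 + 85 = 468

468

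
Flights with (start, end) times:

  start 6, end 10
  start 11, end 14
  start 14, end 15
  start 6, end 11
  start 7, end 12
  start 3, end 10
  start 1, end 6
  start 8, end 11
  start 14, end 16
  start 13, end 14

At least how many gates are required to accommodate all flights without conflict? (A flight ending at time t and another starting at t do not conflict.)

5

Count concurrent intervals with a sweep; the peak is the room count.
starts: [1, 3, 6, 6, 7, 8, 11, 13, 14, 14]
ends:   [6, 10, 10, 11, 11, 12, 14, 14, 15, 16]
s1→1 s3→2 e6→1 s6→2 s6→3 s7→4 s8→5  — peak 5.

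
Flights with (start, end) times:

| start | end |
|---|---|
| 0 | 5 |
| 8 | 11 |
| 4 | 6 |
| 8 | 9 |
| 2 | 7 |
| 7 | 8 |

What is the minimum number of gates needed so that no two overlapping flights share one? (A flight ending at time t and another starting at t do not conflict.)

Events (time:±→running): 0:+→1 2:+→2 4:+→3 … peak 3.

3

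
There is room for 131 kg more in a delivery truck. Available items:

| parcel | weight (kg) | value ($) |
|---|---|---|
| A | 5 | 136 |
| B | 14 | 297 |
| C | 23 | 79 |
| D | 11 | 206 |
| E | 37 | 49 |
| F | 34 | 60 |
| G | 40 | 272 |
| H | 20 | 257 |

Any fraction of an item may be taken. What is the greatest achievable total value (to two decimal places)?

Ratios (sorted): A 27.20, B 21.21, D 18.73, H 12.85, G 6.80, C 3.43, F 1.76, E 1.32
take A (5 @ 136); take B (14 @ 297); take D (11 @ 206); take H (20 @ 257); take G (40 @ 272); take C (23 @ 79); take 18/34 of F → 31.76. Capacity used 131/131.
Total value = 1278.76

1278.76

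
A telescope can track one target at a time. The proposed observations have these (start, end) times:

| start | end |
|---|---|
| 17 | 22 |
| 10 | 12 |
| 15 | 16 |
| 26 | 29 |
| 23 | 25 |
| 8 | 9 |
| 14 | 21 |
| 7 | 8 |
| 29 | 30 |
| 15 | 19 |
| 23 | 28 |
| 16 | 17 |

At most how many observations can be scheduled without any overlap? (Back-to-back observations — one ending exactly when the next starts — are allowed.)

Greedy by earliest finish: after sorting by end time, pick each interval compatible with the last pick.
Sorted by end: (7,8)  (8,9)  (10,12)  (15,16)  (16,17)  (15,19)  (14,21)  (17,22)  (23,25)  (23,28)  (26,29)  (29,30)
take (7,8); take (8,9); take (10,12); take (15,16); take (16,17); take (17,22); take (23,25); take (26,29); take (29,30).
Selected 9 observations.

9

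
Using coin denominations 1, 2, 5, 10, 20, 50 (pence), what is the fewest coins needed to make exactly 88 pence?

6

Greedy: take as many of the largest coin as possible, then repeat with the remainder.
88 − 1×50→38 − 1×20→18 − 1×10→8 − 1×5→3 − 1×2→1 − 1×1→0
Total coins = 1 + 1 + 1 + 1 + 1 + 1 = 6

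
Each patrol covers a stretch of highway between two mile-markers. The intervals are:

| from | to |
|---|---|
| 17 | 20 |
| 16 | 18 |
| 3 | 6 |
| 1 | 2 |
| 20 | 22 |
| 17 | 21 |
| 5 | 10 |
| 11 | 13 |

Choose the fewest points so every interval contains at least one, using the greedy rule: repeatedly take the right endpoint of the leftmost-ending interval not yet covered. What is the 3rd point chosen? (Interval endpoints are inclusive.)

13

By right end: [1,2]  [3,6]  [5,10]  [11,13]  [16,18]  [17,20]  [17,21]  [20,22]
[1,2] uncovered → point at 2; [3,6] uncovered → point at 6; [11,13] uncovered → point at 13; [16,18] uncovered → point at 18; [20,22] uncovered → point at 22.
Points: 2, 6, 13, 18, 22 (5 total).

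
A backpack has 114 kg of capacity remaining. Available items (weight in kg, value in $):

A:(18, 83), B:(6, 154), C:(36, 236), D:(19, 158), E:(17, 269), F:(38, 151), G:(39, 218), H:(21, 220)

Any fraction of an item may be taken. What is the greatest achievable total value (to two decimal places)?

1120.85

Greedy by value/weight ratio, highest first.
Ratios (sorted): B 25.67, E 15.82, H 10.48, D 8.32, C 6.56, G 5.59, A 4.61, F 3.97
take B (6 @ 154); take E (17 @ 269); take H (21 @ 220); take D (19 @ 158); take C (36 @ 236); take 15/39 of G → 83.85. Capacity used 114/114.
Total value = 1120.85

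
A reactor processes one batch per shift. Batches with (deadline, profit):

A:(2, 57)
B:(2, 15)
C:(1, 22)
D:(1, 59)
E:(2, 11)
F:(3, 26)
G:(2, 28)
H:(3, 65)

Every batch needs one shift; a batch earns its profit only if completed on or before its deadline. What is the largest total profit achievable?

181

Take jobs in profit order; each goes to the latest open slot no later than its deadline.
By profit: H(d3,65), D(d1,59), A(d2,57), G(d2,28), F(d3,26), C(d1,22), B(d2,15), E(d2,11)
H→slot 3; D→slot 1; A→slot 2; G skipped; F skipped; C skipped; B skipped; E skipped.
Profit = 59 + 57 + 65 = 181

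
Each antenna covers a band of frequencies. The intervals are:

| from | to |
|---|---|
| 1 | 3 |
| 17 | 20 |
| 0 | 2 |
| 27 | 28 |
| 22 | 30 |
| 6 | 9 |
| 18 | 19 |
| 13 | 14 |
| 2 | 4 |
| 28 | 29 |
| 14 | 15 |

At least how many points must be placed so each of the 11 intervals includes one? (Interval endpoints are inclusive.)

Sort by right endpoint; whenever an interval is uncovered, place a point at its right end.
By right end: [0,2]  [1,3]  [2,4]  [6,9]  [13,14]  [14,15]  [18,19]  [17,20]  [27,28]  [28,29]  [22,30]
[0,2] uncovered → point at 2; [6,9] uncovered → point at 9; [13,14] uncovered → point at 14; [18,19] uncovered → point at 19; [27,28] uncovered → point at 28.
Points: 2, 9, 14, 19, 28 (5 total).

5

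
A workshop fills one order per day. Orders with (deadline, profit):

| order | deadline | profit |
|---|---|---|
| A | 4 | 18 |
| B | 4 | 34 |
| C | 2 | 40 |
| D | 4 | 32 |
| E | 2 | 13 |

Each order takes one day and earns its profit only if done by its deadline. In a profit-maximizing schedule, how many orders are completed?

4

By profit: C(d2,40), B(d4,34), D(d4,32), A(d4,18), E(d2,13)
C→slot 2; B→slot 4; D→slot 3; A→slot 1; E skipped.
4 of 5 scheduled.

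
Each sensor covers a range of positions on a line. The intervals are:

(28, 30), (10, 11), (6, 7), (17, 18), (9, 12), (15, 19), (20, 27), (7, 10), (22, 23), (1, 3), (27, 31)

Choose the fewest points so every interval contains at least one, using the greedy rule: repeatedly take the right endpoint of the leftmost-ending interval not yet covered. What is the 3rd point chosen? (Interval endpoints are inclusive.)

11

Process intervals by earliest right end; each time one isn't hit yet, stab at its right endpoint.
Sorted: [1,3] [6,7] [7,10] [10,11] [9,12] [17,18] [15,19] [22,23] [20,27] [28,30] [27,31]
{[1,3]} hit by 3; {[6,7],[7,10]} hit by 7; {[10,11],[9,12]} hit by 11; {[17,18],[15,19]} hit by 18; {[22,23],[20,27]} hit by 23; {[28,30],[27,31]} hit by 30.
Points: 3, 7, 11, 18, 23, 30 (6 total).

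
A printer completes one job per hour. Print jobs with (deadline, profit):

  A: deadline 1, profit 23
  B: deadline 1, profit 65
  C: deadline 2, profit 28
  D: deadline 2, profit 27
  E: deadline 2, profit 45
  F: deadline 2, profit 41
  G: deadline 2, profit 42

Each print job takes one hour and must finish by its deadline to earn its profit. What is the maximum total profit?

110

Profit order: B=65 E=45 G=42 F=41 C=28 D=27 A=23
Assign: B→slot 1, E→slot 2, G skipped, F skipped, C skipped, D skipped, A skipped.
Slots: [1:B] [2:E]
Profit = 65 + 45 = 110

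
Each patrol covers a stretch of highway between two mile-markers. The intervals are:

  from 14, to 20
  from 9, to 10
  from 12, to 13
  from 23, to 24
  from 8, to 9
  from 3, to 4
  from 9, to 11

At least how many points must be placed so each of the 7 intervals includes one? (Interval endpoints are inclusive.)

Process intervals by earliest right end; each time one isn't hit yet, stab at its right endpoint.
Sorted: [3,4] [8,9] [9,10] [9,11] [12,13] [14,20] [23,24]
{[3,4]} hit by 4; {[8,9],[9,10],[9,11]} hit by 9; {[12,13]} hit by 13; {[14,20]} hit by 20; {[23,24]} hit by 24.
Points: 4, 9, 13, 20, 24 (5 total).

5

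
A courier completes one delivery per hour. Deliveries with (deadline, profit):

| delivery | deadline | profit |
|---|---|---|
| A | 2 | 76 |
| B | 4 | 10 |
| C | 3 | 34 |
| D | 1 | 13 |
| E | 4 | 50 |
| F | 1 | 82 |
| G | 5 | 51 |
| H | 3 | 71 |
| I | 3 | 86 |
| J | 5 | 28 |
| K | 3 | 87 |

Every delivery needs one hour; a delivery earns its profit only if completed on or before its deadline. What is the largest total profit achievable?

By profit: K(d3,87), I(d3,86), F(d1,82), A(d2,76), H(d3,71), G(d5,51), E(d4,50), C(d3,34), J(d5,28), D(d1,13), B(d4,10)
K→slot 3; I→slot 2; F→slot 1; A skipped; H skipped; G→slot 5; E→slot 4; C skipped; J skipped; D skipped; B skipped.
Profit = 82 + 86 + 87 + 50 + 51 = 356

356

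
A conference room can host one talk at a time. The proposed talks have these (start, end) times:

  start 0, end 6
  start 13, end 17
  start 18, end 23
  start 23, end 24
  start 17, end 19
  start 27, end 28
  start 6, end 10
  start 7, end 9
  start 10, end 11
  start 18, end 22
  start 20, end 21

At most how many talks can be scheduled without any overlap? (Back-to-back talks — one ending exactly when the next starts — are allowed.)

Sorted by end: (0,6)  (7,9)  (6,10)  (10,11)  (13,17)  (17,19)  (20,21)  (18,22)  (18,23)  (23,24)  (27,28)
take (0,6); take (7,9); skip (6,10); take (10,11); take (13,17); take (17,19); take (20,21); skip (18,23); take (23,24); take (27,28).
Selected 8 talks.

8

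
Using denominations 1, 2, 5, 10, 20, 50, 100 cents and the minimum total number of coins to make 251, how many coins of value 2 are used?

0

251 = 2×100 + 1×50 + 1×1
Count of 2: 0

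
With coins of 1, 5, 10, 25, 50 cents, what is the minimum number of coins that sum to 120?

Greedy: take as many of the largest coin as possible, then repeat with the remainder.
120 − 2×50→20 − 2×10→0
Total coins = 2 + 2 = 4

4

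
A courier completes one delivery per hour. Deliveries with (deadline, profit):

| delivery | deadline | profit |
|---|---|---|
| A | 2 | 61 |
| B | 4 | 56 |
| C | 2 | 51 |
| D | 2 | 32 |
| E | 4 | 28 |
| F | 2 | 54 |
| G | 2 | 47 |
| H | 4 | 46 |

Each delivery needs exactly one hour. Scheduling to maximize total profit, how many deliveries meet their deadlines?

By profit: A(d2,61), B(d4,56), F(d2,54), C(d2,51), G(d2,47), H(d4,46), D(d2,32), E(d4,28)
A→slot 2; B→slot 4; F→slot 1; C skipped; G skipped; H→slot 3; D skipped; E skipped.
4 of 8 scheduled.

4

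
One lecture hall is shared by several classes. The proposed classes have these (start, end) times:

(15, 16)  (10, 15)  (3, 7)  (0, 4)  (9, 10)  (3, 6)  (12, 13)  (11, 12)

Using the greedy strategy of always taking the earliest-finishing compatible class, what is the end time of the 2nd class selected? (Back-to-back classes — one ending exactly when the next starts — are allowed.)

Greedy by earliest finish: after sorting by end time, pick each interval compatible with the last pick.
Sorted by end: (0,4)  (3,6)  (3,7)  (9,10)  (11,12)  (12,13)  (10,15)  (15,16)
take (0,4); take (9,10); take (11,12); take (12,13); take (15,16).
Selected: (0,4) (9,10) (11,12) (12,13) (15,16)

10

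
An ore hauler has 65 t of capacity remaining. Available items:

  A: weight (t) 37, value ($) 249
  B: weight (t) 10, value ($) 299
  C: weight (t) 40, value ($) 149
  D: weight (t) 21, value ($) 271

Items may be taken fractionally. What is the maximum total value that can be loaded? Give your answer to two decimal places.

Sort by value per unit weight and fill in that order.
Order: B (299/10=29.90) > D (271/21=12.90) > A (249/37=6.73) > C (149/40=3.73)
Fill: take B (10 @ 299) → take D (21 @ 271) → take 34/37 of A → 228.81; 65/65 used.
Total value = 798.81

798.81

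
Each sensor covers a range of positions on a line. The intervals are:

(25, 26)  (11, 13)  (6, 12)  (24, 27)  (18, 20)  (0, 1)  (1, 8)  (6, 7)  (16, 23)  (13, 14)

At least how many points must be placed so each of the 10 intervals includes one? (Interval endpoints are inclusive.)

Process intervals by earliest right end; each time one isn't hit yet, stab at its right endpoint.
By right end: [0,1]  [6,7]  [1,8]  [6,12]  [11,13]  [13,14]  [18,20]  [16,23]  [25,26]  [24,27]
[0,1] uncovered → point at 1; [6,7] uncovered → point at 7; [11,13] uncovered → point at 13; [18,20] uncovered → point at 20; [25,26] uncovered → point at 26.
Points: 1, 7, 13, 20, 26 (5 total).

5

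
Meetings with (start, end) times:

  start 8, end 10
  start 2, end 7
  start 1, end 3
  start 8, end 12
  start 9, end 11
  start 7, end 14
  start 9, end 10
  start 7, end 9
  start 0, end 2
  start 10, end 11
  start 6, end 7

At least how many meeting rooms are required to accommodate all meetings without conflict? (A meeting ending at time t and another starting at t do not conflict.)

5

Events (time:±→running): 0:+→1 1:+→2 2:-→1 2:+→2 3:-→1 6:+→2 7:-→1 7:-→0 7:+→1 7:+→2 8:+→3 8:+→4 9:-→3 9:+→4 9:+→5 … peak 5.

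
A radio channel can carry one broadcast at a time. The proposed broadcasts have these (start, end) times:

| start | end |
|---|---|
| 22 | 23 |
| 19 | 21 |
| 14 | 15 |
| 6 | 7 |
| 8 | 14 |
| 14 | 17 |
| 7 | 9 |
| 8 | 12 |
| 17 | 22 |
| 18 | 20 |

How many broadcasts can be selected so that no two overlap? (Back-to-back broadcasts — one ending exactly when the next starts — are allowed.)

5

Greedy by earliest finish: after sorting by end time, pick each interval compatible with the last pick.
By end time: (6,7), (7,9), (8,12), (8,14), (14,15), (14,17), (18,20), (19,21), (17,22), (22,23).
Pick (6,7); next start ≥ 7 → (7,9); next start ≥ 9 → (14,15); next start ≥ 15 → (18,20); next start ≥ 20 → (22,23).
Selected 5 broadcasts.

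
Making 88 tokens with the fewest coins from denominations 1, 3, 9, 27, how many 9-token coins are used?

0

88 = 3×27 + 2×3 + 1×1
Count of 9: 0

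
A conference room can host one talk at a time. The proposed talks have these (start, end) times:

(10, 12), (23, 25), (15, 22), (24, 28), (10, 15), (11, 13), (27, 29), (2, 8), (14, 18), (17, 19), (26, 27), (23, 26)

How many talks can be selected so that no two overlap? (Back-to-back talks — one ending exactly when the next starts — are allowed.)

6

Greedy by earliest finish: after sorting by end time, pick each interval compatible with the last pick.
Sorted by end: (2,8)  (10,12)  (11,13)  (10,15)  (14,18)  (17,19)  (15,22)  (23,25)  (23,26)  (26,27)  (24,28)  (27,29)
take (2,8); take (10,12); skip (11,13); skip (10,15); take (14,18); skip (17,19); take (23,25); skip (23,26); take (26,27); take (27,29).
Selected 6 talks.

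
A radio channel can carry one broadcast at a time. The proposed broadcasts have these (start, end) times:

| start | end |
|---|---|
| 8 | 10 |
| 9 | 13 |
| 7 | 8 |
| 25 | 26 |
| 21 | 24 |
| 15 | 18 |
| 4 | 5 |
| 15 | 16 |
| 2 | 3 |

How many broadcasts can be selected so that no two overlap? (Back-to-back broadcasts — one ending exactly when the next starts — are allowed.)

7

Greedy by earliest finish: after sorting by end time, pick each interval compatible with the last pick.
Sorted by end: (2,3)  (4,5)  (7,8)  (8,10)  (9,13)  (15,16)  (15,18)  (21,24)  (25,26)
take (2,3); take (4,5); take (7,8); take (8,10); take (15,16); skip (15,18); take (21,24); take (25,26).
Selected 7 broadcasts.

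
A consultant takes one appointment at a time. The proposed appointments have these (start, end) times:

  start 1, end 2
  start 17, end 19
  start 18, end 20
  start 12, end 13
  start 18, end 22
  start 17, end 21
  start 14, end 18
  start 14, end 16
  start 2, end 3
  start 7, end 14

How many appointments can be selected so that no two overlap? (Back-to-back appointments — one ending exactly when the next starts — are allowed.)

By end time: (1,2), (2,3), (12,13), (7,14), (14,16), (14,18), (17,19), (18,20), (17,21), (18,22).
Pick (1,2); next start ≥ 2 → (2,3); next start ≥ 3 → (12,13); next start ≥ 13 → (14,16); next start ≥ 16 → (17,19).
Selected 5 appointments.

5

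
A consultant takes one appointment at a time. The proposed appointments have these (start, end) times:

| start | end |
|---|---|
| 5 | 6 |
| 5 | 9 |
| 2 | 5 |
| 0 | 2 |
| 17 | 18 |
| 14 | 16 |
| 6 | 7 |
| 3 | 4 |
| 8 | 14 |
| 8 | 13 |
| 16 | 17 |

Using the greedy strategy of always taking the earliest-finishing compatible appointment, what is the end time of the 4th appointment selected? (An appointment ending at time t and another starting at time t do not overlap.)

Sorted by end: (0,2)  (3,4)  (2,5)  (5,6)  (6,7)  (5,9)  (8,13)  (8,14)  (14,16)  (16,17)  (17,18)
take (0,2); take (3,4); take (5,6); take (6,7); take (8,13); skip (8,14); take (14,16); take (16,17); take (17,18).
Selected: (0,2) (3,4) (5,6) (6,7) (8,13) (14,16) (16,17) (17,18)

7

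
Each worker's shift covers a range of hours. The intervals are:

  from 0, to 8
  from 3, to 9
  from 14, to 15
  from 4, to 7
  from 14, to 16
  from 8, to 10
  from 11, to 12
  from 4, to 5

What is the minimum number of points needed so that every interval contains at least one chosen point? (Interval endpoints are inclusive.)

4

Sort by right endpoint; whenever an interval is uncovered, place a point at its right end.
By right end: [4,5]  [4,7]  [0,8]  [3,9]  [8,10]  [11,12]  [14,15]  [14,16]
[4,5] uncovered → point at 5; [8,10] uncovered → point at 10; [11,12] uncovered → point at 12; [14,15] uncovered → point at 15.
Points: 5, 10, 12, 15 (4 total).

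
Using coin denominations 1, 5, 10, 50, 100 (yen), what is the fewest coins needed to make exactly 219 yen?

8

Greedy: take as many of the largest coin as possible, then repeat with the remainder.
219 = 2×100 + 1×10 + 1×5 + 4×1
Total coins = 2 + 1 + 1 + 4 = 8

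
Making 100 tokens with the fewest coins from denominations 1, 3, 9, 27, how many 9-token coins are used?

100 − 3×27→19 − 2×9→1 − 1×1→0
Count of 9: 2

2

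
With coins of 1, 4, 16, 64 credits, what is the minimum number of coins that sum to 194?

Greedy: take as many of the largest coin as possible, then repeat with the remainder.
194 = 3×64 + 2×1
Total coins = 3 + 2 = 5

5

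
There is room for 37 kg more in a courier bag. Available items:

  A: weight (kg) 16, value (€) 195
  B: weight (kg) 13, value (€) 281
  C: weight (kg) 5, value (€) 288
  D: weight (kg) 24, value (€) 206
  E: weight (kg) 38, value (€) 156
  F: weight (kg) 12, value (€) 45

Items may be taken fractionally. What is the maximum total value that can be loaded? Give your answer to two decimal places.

Order: C (288/5=57.60) > B (281/13=21.62) > A (195/16=12.19) > D (206/24=8.58) > E (156/38=4.11) > F (45/12=3.75)
Fill: take C (5 @ 288) → take B (13 @ 281) → take A (16 @ 195) → take 3/24 of D → 25.75; 37/37 used.
Total value = 789.75

789.75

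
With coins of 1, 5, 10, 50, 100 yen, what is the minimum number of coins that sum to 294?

Greedy: take as many of the largest coin as possible, then repeat with the remainder.
294 − 2×100→94 − 1×50→44 − 4×10→4 − 4×1→0
Total coins = 2 + 1 + 4 + 4 = 11

11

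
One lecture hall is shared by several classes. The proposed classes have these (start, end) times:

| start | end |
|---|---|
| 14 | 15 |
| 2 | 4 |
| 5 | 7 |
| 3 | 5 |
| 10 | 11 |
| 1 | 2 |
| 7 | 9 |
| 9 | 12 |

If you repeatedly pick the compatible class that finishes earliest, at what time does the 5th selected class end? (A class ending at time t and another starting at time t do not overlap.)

11

By end time: (1,2), (2,4), (3,5), (5,7), (7,9), (10,11), (9,12), (14,15).
Pick (1,2); next start ≥ 2 → (2,4); next start ≥ 4 → (5,7); next start ≥ 7 → (7,9); next start ≥ 9 → (10,11); next start ≥ 11 → (14,15).
Selected: (1,2) (2,4) (5,7) (7,9) (10,11) (14,15)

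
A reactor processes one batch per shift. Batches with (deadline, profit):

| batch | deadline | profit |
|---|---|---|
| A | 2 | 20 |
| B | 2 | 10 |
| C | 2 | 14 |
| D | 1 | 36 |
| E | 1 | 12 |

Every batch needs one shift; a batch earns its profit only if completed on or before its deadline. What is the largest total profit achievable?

Take jobs in profit order; each goes to the latest open slot no later than its deadline.
By profit: D(d1,36), A(d2,20), C(d2,14), E(d1,12), B(d2,10)
D→slot 1; A→slot 2; C skipped; E skipped; B skipped.
Profit = 36 + 20 = 56

56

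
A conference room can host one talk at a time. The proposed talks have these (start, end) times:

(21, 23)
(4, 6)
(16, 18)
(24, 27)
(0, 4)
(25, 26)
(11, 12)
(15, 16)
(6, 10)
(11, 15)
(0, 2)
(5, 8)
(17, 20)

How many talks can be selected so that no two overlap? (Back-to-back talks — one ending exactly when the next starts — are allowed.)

Order by finish time; keep every interval that doesn't clash with the previous kept one.
Sorted by end: (0,2)  (0,4)  (4,6)  (5,8)  (6,10)  (11,12)  (11,15)  (15,16)  (16,18)  (17,20)  (21,23)  (25,26)  (24,27)
take (0,2); take (4,6); take (6,10); take (11,12); take (15,16); take (16,18); skip (17,20); take (21,23); take (25,26).
Selected 8 talks.

8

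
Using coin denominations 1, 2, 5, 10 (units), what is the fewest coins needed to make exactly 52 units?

Greedy: take as many of the largest coin as possible, then repeat with the remainder.
52 − 5×10→2 − 1×2→0
Total coins = 5 + 1 = 6

6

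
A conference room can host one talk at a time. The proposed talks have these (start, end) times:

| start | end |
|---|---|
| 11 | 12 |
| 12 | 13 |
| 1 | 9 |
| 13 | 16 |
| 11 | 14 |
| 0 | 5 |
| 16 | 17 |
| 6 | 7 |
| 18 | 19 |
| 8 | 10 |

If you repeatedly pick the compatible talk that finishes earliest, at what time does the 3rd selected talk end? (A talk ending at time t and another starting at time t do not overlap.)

Order by finish time; keep every interval that doesn't clash with the previous kept one.
By end time: (0,5), (6,7), (1,9), (8,10), (11,12), (12,13), (11,14), (13,16), (16,17), (18,19).
Pick (0,5); next start ≥ 5 → (6,7); next start ≥ 7 → (8,10); next start ≥ 10 → (11,12); next start ≥ 12 → (12,13); next start ≥ 13 → (13,16); next start ≥ 16 → (16,17); next start ≥ 17 → (18,19).
Selected: (0,5) (6,7) (8,10) (11,12) (12,13) (13,16) (16,17) (18,19)

10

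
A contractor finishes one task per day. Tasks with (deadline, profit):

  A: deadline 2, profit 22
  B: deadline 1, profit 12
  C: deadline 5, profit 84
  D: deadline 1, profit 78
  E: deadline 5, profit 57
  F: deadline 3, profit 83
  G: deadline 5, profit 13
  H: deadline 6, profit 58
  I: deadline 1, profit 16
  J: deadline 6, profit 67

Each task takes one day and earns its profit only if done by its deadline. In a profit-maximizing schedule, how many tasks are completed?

By profit: C(d5,84), F(d3,83), D(d1,78), J(d6,67), H(d6,58), E(d5,57), A(d2,22), I(d1,16), G(d5,13), B(d1,12)
C→slot 5; F→slot 3; D→slot 1; J→slot 6; H→slot 4; E→slot 2; A skipped; I skipped; G skipped; B skipped.
6 of 10 scheduled.

6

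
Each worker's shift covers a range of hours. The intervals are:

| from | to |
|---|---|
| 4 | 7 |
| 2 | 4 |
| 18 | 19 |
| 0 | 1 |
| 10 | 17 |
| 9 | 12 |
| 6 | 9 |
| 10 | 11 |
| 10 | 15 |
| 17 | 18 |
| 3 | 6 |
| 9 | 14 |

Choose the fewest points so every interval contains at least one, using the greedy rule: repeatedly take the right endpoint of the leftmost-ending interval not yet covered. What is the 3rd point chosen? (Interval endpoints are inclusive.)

Sorted: [0,1] [2,4] [3,6] [4,7] [6,9] [10,11] [9,12] [9,14] [10,15] [10,17] [17,18] [18,19]
{[0,1]} hit by 1; {[2,4],[3,6],[4,7]} hit by 4; {[6,9]} hit by 9; {[10,11],[9,12],[9,14],[10,15],[10,17]} hit by 11; {[17,18],[18,19]} hit by 18.
Points: 1, 4, 9, 11, 18 (5 total).

9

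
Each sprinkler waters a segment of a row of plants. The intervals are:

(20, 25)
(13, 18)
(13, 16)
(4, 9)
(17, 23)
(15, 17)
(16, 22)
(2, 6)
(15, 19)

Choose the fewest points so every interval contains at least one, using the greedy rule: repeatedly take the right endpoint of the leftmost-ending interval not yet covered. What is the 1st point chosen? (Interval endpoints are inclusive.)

By right end: [2,6]  [4,9]  [13,16]  [15,17]  [13,18]  [15,19]  [16,22]  [17,23]  [20,25]
[2,6] uncovered → point at 6; [13,16] uncovered → point at 16; [17,23] uncovered → point at 23.
Points: 6, 16, 23 (3 total).

6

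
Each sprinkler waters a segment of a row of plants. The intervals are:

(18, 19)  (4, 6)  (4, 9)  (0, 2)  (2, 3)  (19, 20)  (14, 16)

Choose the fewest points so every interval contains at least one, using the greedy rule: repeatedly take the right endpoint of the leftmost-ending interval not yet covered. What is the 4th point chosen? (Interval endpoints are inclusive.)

Sort by right endpoint; whenever an interval is uncovered, place a point at its right end.
By right end: [0,2]  [2,3]  [4,6]  [4,9]  [14,16]  [18,19]  [19,20]
[0,2] uncovered → point at 2; [4,6] uncovered → point at 6; [14,16] uncovered → point at 16; [18,19] uncovered → point at 19.
Points: 2, 6, 16, 19 (4 total).

19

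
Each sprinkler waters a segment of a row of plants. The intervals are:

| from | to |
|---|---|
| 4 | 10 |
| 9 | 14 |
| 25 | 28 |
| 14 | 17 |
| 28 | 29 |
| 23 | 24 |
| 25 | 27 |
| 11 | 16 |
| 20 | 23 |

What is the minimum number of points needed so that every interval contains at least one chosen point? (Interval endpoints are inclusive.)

Sort by right endpoint; whenever an interval is uncovered, place a point at its right end.
Sorted: [4,10] [9,14] [11,16] [14,17] [20,23] [23,24] [25,27] [25,28] [28,29]
{[4,10],[9,14]} hit by 10; {[11,16],[14,17]} hit by 16; {[20,23],[23,24]} hit by 23; {[25,27],[25,28]} hit by 27; {[28,29]} hit by 29.
Points: 10, 16, 23, 27, 29 (5 total).

5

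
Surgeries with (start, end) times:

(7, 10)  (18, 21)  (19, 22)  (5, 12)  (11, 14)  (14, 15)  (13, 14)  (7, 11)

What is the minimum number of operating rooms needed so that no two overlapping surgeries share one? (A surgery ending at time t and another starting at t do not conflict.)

3

Events (time:±→running): 5:+→1 7:+→2 7:+→3 … peak 3.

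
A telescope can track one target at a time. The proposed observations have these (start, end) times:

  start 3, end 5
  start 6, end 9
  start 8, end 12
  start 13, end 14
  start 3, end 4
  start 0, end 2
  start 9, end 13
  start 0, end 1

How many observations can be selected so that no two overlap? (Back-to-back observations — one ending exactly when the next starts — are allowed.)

5

Greedy by earliest finish: after sorting by end time, pick each interval compatible with the last pick.
By end time: (0,1), (0,2), (3,4), (3,5), (6,9), (8,12), (9,13), (13,14).
Pick (0,1); next start ≥ 1 → (3,4); next start ≥ 4 → (6,9); next start ≥ 9 → (9,13); next start ≥ 13 → (13,14).
Selected 5 observations.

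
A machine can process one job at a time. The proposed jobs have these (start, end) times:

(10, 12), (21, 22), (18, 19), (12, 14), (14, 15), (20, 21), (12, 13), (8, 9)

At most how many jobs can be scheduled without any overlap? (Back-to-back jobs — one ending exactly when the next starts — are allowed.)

7

Greedy by earliest finish: after sorting by end time, pick each interval compatible with the last pick.
By end time: (8,9), (10,12), (12,13), (12,14), (14,15), (18,19), (20,21), (21,22).
Pick (8,9); next start ≥ 9 → (10,12); next start ≥ 12 → (12,13); next start ≥ 13 → (14,15); next start ≥ 15 → (18,19); next start ≥ 19 → (20,21); next start ≥ 21 → (21,22).
Selected 7 jobs.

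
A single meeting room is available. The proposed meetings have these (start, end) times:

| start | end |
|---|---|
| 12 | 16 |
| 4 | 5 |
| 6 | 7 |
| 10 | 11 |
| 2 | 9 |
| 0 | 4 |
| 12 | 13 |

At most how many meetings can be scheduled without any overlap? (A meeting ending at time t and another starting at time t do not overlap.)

Sorted by end: (0,4)  (4,5)  (6,7)  (2,9)  (10,11)  (12,13)  (12,16)
take (0,4); take (4,5); take (6,7); skip (2,9); take (10,11); take (12,13); skip (12,16).
Selected 5 meetings.

5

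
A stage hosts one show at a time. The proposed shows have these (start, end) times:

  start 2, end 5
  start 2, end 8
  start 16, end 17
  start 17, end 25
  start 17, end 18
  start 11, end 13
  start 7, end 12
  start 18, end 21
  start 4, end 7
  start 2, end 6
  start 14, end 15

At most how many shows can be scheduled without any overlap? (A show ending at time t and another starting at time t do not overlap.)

Sort by end time and greedily take each interval whose start is ≥ the last chosen end.
Sorted by end: (2,5)  (2,6)  (4,7)  (2,8)  (7,12)  (11,13)  (14,15)  (16,17)  (17,18)  (18,21)  (17,25)
take (2,5); skip (2,8); take (7,12); take (14,15); take (16,17); take (17,18); take (18,21).
Selected 6 shows.

6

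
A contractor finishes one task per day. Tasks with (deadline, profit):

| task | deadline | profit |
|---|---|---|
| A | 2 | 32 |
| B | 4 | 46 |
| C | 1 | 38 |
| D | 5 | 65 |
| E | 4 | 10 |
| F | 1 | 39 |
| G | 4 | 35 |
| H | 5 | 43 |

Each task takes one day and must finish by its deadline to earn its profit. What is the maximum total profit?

Take jobs in profit order; each goes to the latest open slot no later than its deadline.
Profit order: D=65 B=46 H=43 F=39 C=38 G=35 A=32 E=10
Assign: D→slot 5, B→slot 4, H→slot 3, F→slot 1, C skipped, G→slot 2, A skipped, E skipped.
Slots: [1:F] [2:G] [3:H] [4:B] [5:D]
Profit = 39 + 35 + 43 + 46 + 65 = 228

228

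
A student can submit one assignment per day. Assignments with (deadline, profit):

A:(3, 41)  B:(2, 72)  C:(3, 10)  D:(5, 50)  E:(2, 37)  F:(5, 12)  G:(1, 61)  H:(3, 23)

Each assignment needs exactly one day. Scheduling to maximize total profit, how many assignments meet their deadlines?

By profit: B(d2,72), G(d1,61), D(d5,50), A(d3,41), E(d2,37), H(d3,23), F(d5,12), C(d3,10)
B→slot 2; G→slot 1; D→slot 5; A→slot 3; E skipped; H skipped; F→slot 4; C skipped.
5 of 8 scheduled.

5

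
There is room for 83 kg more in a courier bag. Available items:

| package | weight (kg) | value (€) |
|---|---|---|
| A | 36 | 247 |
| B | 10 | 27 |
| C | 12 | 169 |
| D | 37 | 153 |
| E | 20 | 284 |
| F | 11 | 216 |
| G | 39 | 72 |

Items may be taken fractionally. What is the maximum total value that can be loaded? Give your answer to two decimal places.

Order: F (216/11=19.64) > E (284/20=14.20) > C (169/12=14.08) > A (247/36=6.86) > D (153/37=4.14) > B (27/10=2.70) > G (72/39=1.85)
Fill: take F (11 @ 216) → take E (20 @ 284) → take C (12 @ 169) → take A (36 @ 247) → take 4/37 of D → 16.54; 83/83 used.
Total value = 932.54

932.54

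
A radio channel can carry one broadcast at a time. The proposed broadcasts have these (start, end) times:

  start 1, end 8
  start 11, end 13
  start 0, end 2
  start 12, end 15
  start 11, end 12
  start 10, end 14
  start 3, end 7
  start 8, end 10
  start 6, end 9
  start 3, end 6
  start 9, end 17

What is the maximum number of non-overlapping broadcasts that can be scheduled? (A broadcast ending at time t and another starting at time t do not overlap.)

By end time: (0,2), (3,6), (3,7), (1,8), (6,9), (8,10), (11,12), (11,13), (10,14), (12,15), (9,17).
Pick (0,2); next start ≥ 2 → (3,6); next start ≥ 6 → (6,9); next start ≥ 9 → (11,12); next start ≥ 12 → (12,15).
Selected 5 broadcasts.

5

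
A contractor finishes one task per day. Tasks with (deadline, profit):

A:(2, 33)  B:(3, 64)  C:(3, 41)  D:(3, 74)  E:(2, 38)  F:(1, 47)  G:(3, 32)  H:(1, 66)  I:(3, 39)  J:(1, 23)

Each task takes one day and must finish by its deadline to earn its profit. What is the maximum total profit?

204

Profit order: D=74 H=66 B=64 F=47 C=41 I=39 E=38 A=33 G=32 J=23
Assign: D→slot 3, H→slot 1, B→slot 2, F skipped, C skipped, I skipped, E skipped, A skipped, G skipped, J skipped.
Slots: [1:H] [2:B] [3:D]
Profit = 66 + 64 + 74 = 204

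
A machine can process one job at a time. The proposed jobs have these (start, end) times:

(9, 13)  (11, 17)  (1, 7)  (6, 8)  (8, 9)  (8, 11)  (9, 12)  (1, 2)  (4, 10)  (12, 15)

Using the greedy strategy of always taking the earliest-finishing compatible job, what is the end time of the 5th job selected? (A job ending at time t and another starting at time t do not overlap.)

Greedy by earliest finish: after sorting by end time, pick each interval compatible with the last pick.
Sorted by end: (1,2)  (1,7)  (6,8)  (8,9)  (4,10)  (8,11)  (9,12)  (9,13)  (12,15)  (11,17)
take (1,2); take (6,8); take (8,9); skip (8,11); take (9,12); take (12,15).
Selected: (1,2) (6,8) (8,9) (9,12) (12,15)

15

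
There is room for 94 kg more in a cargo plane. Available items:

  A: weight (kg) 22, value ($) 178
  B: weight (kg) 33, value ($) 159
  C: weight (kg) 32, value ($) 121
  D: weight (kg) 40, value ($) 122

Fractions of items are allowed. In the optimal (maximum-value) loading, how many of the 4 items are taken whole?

3

Greedy by value/weight ratio, highest first.
Ratios (sorted): A 8.09, B 4.82, C 3.78, D 3.05
take A (22 @ 178); take B (33 @ 159); take C (32 @ 121); take 7/40 of D → 21.35. Capacity used 94/94.
3 item(s) taken whole; one partial (take 7/40 of D).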